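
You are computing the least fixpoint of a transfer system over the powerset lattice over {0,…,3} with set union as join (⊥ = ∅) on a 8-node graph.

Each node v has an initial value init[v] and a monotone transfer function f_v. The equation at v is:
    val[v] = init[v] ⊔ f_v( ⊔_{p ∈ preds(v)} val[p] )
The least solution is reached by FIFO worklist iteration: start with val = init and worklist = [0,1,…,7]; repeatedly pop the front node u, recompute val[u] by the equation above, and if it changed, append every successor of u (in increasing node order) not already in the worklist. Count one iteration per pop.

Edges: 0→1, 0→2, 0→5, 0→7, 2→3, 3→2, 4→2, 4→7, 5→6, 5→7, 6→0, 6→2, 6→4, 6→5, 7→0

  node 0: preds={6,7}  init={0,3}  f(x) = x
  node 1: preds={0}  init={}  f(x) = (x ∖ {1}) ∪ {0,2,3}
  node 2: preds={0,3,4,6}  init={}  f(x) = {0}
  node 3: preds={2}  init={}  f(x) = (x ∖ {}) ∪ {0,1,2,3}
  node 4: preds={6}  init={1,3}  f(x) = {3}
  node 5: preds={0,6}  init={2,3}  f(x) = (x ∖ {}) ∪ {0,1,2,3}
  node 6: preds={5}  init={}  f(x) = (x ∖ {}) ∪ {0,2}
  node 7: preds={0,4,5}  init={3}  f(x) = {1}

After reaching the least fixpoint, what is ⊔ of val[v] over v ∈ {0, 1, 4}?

{0,1,2,3}

Trace (15 dequeues):
  [1] u=0 | in {3} | out {0,3} | ==
  [2] u=1 | in {0,3} | out {0,2,3} | prev {} | push {}
  [3] u=2 | in {0,1,3} | out {0} | prev {} | push {}
  [4] u=3 | in {0} | out {0,1,2,3} | prev {} | push {2}
  [5] u=4 | in {} | out {1,3} | ==
  [6] u=5 | in {0,3} | out {0,1,2,3} | prev {2,3} | push {}
  [7] u=6 | in {0,1,2,3} | out {0,1,2,3} | prev {} | push {0,4,5}
  [8] u=7 | in {0,1,2,3} | out {1,3} | prev {3} | push {}
  [9] u=2 | in {0,1,2,3} | out {0} | ==
  [10] u=0 | in {0,1,2,3} | out {0,1,2,3} | prev {0,3} | push {1,2,7}
  [11] u=4 | in {0,1,2,3} | out {1,3} | ==
  [12] u=5 | in {0,1,2,3} | out {0,1,2,3} | ==
  [13] u=1 | in {0,1,2,3} | out {0,2,3} | ==
  [14] u=2 | in {0,1,2,3} | out {0} | ==
  [15] u=7 | in {0,1,2,3} | out {1,3} | ==

Converged values:
  [0] {0,1,2,3}
  [1] {0,2,3}
  [2] {0}
  [3] {0,1,2,3}
  [4] {1,3}
  [5] {0,1,2,3}
  [6] {0,1,2,3}
  [7] {1,3}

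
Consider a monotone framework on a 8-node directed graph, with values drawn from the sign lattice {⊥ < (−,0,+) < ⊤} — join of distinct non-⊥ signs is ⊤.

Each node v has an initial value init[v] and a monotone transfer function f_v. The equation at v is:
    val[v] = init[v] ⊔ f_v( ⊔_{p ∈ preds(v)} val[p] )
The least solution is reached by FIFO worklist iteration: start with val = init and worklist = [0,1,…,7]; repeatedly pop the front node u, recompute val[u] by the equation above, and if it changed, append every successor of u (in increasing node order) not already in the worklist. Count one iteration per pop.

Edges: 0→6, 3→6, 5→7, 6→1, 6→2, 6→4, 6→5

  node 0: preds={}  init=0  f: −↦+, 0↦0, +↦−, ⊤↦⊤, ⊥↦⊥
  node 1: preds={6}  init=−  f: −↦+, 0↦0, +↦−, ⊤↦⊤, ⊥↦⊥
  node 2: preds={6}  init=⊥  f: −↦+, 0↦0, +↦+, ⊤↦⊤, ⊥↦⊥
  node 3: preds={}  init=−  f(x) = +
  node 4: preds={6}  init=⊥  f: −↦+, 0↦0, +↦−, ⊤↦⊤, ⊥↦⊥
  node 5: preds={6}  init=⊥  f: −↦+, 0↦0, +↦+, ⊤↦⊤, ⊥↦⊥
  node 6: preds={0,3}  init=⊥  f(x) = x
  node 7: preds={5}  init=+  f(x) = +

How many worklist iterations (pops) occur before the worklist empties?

Trace (13 dequeues):
  [1] u=0 | in ⊥ | out 0 | ==
  [2] u=1 | in ⊥ | out − | ==
  [3] u=2 | in ⊥ | out ⊥ | ==
  [4] u=3 | in ⊥ | out ⊤ | prev − | push {}
  [5] u=4 | in ⊥ | out ⊥ | ==
  [6] u=5 | in ⊥ | out ⊥ | ==
  [7] u=6 | in ⊤ | out ⊤ | prev ⊥ | push {1,2,4,5}
  [8] u=7 | in ⊥ | out + | ==
  [9] u=1 | in ⊤ | out ⊤ | prev − | push {}
  [10] u=2 | in ⊤ | out ⊤ | prev ⊥ | push {}
  [11] u=4 | in ⊤ | out ⊤ | prev ⊥ | push {}
  [12] u=5 | in ⊤ | out ⊤ | prev ⊥ | push {7}
  [13] u=7 | in ⊤ | out + | ==

Converged values:
  [0] 0
  [1] ⊤
  [2] ⊤
  [3] ⊤
  [4] ⊤
  [5] ⊤
  [6] ⊤
  [7] +

13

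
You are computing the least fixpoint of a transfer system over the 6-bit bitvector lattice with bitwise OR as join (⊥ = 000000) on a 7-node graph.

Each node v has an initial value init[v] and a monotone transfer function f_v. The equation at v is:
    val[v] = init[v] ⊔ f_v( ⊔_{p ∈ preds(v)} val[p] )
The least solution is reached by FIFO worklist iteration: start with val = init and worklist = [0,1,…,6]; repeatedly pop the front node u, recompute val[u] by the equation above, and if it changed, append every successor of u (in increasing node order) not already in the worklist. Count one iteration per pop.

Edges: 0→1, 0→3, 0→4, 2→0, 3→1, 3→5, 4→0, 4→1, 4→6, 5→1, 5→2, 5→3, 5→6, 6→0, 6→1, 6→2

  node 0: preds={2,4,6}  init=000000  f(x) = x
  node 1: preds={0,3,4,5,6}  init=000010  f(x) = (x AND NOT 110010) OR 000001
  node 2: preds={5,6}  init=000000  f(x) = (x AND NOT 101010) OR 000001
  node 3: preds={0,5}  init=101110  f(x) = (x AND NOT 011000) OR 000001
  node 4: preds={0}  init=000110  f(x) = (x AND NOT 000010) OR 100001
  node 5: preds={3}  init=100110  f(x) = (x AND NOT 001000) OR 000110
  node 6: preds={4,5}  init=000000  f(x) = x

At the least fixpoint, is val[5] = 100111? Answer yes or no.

yes

Worklist (12 pops):
  #1 pop 0: in=000110 → 000110 (was 000000); enqueue []
  #2 pop 1: in=101110 → 001111 (was 000010); enqueue []
  #3 pop 2: in=100110 → 000101 (was 000000); enqueue [0]
  #4 pop 3: in=100110 → 101111 (was 101110); enqueue [1]
  #5 pop 4: in=000110 → 100111 (was 000110); enqueue []
  #6 pop 5: in=101111 → 100111 (was 100110); enqueue [2,3]
  #7 pop 6: in=100111 → 100111 (was 000000); enqueue []
  #8 pop 0: in=100111 → 100111 (was 000110); enqueue [4]
  #9 pop 1: in=101111 → 001111 (no change)
  #10 pop 2: in=100111 → 000101 (no change)
  #11 pop 3: in=100111 → 101111 (no change)
  #12 pop 4: in=100111 → 100111 (no change)

Fixpoint:
  val[0] = 100111
  val[1] = 001111
  val[2] = 000101
  val[3] = 101111
  val[4] = 100111
  val[5] = 100111
  val[6] = 100111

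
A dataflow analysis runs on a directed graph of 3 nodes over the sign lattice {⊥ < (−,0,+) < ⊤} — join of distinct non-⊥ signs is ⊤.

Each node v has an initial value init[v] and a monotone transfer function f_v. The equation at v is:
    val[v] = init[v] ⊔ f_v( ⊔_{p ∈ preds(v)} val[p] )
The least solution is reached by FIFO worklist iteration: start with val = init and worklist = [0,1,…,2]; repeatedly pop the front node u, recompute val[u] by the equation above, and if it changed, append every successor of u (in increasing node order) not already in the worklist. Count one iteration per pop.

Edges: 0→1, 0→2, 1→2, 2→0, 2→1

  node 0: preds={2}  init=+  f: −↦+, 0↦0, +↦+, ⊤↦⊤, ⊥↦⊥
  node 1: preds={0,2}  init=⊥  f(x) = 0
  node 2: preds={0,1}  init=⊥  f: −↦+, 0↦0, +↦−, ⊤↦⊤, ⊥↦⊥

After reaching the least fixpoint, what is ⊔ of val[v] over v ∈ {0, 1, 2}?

⊤

Worklist (6 pops):
  #1 pop 0: in=⊥ → + (no change)
  #2 pop 1: in=+ → 0 (was ⊥); enqueue []
  #3 pop 2: in=⊤ → ⊤ (was ⊥); enqueue [0,1]
  #4 pop 0: in=⊤ → ⊤ (was +); enqueue [2]
  #5 pop 1: in=⊤ → 0 (no change)
  #6 pop 2: in=⊤ → ⊤ (no change)

Fixpoint:
  val[0] = ⊤
  val[1] = 0
  val[2] = ⊤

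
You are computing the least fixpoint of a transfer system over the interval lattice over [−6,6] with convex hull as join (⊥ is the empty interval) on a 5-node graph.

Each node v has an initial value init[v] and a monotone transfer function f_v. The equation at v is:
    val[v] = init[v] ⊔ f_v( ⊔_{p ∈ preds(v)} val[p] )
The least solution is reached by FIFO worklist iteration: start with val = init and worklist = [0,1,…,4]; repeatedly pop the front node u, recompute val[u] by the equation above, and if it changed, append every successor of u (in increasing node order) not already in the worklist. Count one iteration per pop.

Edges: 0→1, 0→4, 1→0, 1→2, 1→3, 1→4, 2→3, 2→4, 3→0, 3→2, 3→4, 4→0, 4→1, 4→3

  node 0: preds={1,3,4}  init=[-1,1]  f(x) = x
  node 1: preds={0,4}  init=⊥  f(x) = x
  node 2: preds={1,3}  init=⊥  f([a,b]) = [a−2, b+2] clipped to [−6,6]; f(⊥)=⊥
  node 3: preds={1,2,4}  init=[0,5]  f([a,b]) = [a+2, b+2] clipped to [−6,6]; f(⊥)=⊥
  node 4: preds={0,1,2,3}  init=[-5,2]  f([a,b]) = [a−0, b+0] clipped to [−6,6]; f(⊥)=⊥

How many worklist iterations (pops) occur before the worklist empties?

Worklist (12 pops):
  #1 pop 0: in=[-5,5] → [-5,5] (was [-1,1]); enqueue []
  #2 pop 1: in=[-5,5] → [-5,5] (was ⊥); enqueue [0]
  #3 pop 2: in=[-5,5] → [-6,6] (was ⊥); enqueue []
  #4 pop 3: in=[-6,6] → [-4,6] (was [0,5]); enqueue [2]
  #5 pop 4: in=[-6,6] → [-6,6] (was [-5,2]); enqueue [1,3]
  #6 pop 0: in=[-6,6] → [-6,6] (was [-5,5]); enqueue [4]
  #7 pop 2: in=[-5,6] → [-6,6] (no change)
  #8 pop 1: in=[-6,6] → [-6,6] (was [-5,5]); enqueue [0,2]
  #9 pop 3: in=[-6,6] → [-4,6] (no change)
  #10 pop 4: in=[-6,6] → [-6,6] (no change)
  #11 pop 0: in=[-6,6] → [-6,6] (no change)
  #12 pop 2: in=[-6,6] → [-6,6] (no change)

Fixpoint:
  val[0] = [-6,6]
  val[1] = [-6,6]
  val[2] = [-6,6]
  val[3] = [-4,6]
  val[4] = [-6,6]

12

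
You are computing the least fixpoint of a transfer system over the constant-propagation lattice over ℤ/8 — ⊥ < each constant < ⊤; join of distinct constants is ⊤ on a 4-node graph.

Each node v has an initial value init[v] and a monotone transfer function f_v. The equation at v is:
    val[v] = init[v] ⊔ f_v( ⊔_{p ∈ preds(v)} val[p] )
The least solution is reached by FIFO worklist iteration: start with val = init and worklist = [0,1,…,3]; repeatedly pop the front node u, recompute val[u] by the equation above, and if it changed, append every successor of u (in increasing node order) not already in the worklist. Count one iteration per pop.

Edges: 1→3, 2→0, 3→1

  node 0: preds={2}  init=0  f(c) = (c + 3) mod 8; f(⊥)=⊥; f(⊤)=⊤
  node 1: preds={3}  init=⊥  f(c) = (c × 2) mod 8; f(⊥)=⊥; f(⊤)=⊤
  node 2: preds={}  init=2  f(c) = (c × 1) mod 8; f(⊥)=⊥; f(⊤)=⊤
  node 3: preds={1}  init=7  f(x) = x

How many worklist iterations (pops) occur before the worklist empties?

6

Trace (6 dequeues):
  [1] u=0 | in 2 | out ⊤ | prev 0 | push {}
  [2] u=1 | in 7 | out 6 | prev ⊥ | push {}
  [3] u=2 | in ⊥ | out 2 | ==
  [4] u=3 | in 6 | out ⊤ | prev 7 | push {1}
  [5] u=1 | in ⊤ | out ⊤ | prev 6 | push {3}
  [6] u=3 | in ⊤ | out ⊤ | ==

Converged values:
  [0] ⊤
  [1] ⊤
  [2] 2
  [3] ⊤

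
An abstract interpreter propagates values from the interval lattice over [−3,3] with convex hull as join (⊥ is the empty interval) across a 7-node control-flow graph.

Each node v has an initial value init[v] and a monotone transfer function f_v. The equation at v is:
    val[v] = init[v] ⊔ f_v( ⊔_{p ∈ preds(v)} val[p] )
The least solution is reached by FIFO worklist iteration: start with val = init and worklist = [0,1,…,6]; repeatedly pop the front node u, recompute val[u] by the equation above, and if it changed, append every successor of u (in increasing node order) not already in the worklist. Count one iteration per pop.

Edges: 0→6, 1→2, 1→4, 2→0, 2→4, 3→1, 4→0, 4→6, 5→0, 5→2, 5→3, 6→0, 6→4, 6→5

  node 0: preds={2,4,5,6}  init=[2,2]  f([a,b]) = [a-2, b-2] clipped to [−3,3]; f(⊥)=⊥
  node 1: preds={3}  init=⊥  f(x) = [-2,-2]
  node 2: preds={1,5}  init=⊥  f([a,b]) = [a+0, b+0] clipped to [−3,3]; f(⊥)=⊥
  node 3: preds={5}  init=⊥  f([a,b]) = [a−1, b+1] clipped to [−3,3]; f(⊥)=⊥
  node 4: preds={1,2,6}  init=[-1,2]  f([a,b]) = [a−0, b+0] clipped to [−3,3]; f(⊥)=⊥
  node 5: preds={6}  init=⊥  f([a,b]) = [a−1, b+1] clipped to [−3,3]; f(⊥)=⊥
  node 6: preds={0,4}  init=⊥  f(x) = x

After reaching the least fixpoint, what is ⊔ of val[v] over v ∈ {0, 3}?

[-3,3]

Iteration log — 22 steps:
  step 1. node 0  ⊔preds=[-1,2]  new=[-3,2]  old=[2,2]  +wl: 
  step 2. node 1  ⊔preds=⊥  new=[-2,-2]  old=⊥  +wl: 
  step 3. node 2  ⊔preds=[-2,-2]  new=[-2,-2]  old=⊥  +wl: 0
  step 4. node 3  ⊔preds=⊥  new=⊥  stable
  step 5. node 4  ⊔preds=[-2,-2]  new=[-2,2]  old=[-1,2]  +wl: 
  step 6. node 5  ⊔preds=⊥  new=⊥  stable
  step 7. node 6  ⊔preds=[-3,2]  new=[-3,2]  old=⊥  +wl: 4,5
  step 8. node 0  ⊔preds=[-3,2]  new=[-3,2]  stable
  step 9. node 4  ⊔preds=[-3,2]  new=[-3,2]  old=[-2,2]  +wl: 0,6
  step 10. node 5  ⊔preds=[-3,2]  new=[-3,3]  old=⊥  +wl: 2,3
  step 11. node 0  ⊔preds=[-3,3]  new=[-3,2]  stable
  step 12. node 6  ⊔preds=[-3,2]  new=[-3,2]  stable
  step 13. node 2  ⊔preds=[-3,3]  new=[-3,3]  old=[-2,-2]  +wl: 0,4
  step 14. node 3  ⊔preds=[-3,3]  new=[-3,3]  old=⊥  +wl: 1
  step 15. node 0  ⊔preds=[-3,3]  new=[-3,2]  stable
  step 16. node 4  ⊔preds=[-3,3]  new=[-3,3]  old=[-3,2]  +wl: 0,6
  step 17. node 1  ⊔preds=[-3,3]  new=[-2,-2]  stable
  step 18. node 0  ⊔preds=[-3,3]  new=[-3,2]  stable
  step 19. node 6  ⊔preds=[-3,3]  new=[-3,3]  old=[-3,2]  +wl: 0,4,5
  step 20. node 0  ⊔preds=[-3,3]  new=[-3,2]  stable
  step 21. node 4  ⊔preds=[-3,3]  new=[-3,3]  stable
  step 22. node 5  ⊔preds=[-3,3]  new=[-3,3]  stable

Least fixpoint reached:
  node 0: [-3,2]
  node 1: [-2,-2]
  node 2: [-3,3]
  node 3: [-3,3]
  node 4: [-3,3]
  node 5: [-3,3]
  node 6: [-3,3]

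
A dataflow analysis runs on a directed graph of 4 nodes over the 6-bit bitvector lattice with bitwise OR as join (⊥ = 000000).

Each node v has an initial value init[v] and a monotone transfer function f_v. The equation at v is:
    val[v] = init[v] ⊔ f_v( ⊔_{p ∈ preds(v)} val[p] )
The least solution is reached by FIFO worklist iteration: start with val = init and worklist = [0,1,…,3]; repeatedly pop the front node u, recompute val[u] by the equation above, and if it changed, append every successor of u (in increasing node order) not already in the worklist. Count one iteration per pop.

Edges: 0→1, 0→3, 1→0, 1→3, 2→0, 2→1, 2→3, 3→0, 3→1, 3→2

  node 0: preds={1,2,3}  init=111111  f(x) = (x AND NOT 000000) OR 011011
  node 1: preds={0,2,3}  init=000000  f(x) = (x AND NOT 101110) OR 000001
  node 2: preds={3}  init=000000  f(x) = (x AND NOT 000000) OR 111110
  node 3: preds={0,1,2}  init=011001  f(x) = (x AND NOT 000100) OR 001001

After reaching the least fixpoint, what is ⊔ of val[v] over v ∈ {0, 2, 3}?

111111

Iteration log — 7 steps:
  step 1. node 0  ⊔preds=011001  new=111111  stable
  step 2. node 1  ⊔preds=111111  new=010001  old=000000  +wl: 0
  step 3. node 2  ⊔preds=011001  new=111111  old=000000  +wl: 1
  step 4. node 3  ⊔preds=111111  new=111011  old=011001  +wl: 2
  step 5. node 0  ⊔preds=111111  new=111111  stable
  step 6. node 1  ⊔preds=111111  new=010001  stable
  step 7. node 2  ⊔preds=111011  new=111111  stable

Least fixpoint reached:
  node 0: 111111
  node 1: 010001
  node 2: 111111
  node 3: 111011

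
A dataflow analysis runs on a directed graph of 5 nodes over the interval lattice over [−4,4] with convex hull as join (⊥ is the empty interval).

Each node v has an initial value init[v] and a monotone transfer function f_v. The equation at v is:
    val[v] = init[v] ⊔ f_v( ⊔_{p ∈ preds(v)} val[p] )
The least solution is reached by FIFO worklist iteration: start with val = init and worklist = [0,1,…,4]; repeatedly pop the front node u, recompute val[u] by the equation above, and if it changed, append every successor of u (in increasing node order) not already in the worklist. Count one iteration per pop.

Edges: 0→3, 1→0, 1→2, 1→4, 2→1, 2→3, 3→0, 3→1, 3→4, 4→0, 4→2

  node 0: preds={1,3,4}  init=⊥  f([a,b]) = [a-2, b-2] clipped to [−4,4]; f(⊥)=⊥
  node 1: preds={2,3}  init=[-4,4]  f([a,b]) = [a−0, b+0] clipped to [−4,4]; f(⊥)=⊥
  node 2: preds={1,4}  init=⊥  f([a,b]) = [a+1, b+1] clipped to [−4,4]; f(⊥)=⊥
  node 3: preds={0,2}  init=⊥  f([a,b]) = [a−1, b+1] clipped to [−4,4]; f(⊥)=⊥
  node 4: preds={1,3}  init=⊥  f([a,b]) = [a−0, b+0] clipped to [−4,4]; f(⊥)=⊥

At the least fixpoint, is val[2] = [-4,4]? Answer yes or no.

no

Iteration log — 8 steps:
  step 1. node 0  ⊔preds=[-4,4]  new=[-4,2]  old=⊥  +wl: 
  step 2. node 1  ⊔preds=⊥  new=[-4,4]  stable
  step 3. node 2  ⊔preds=[-4,4]  new=[-3,4]  old=⊥  +wl: 1
  step 4. node 3  ⊔preds=[-4,4]  new=[-4,4]  old=⊥  +wl: 0
  step 5. node 4  ⊔preds=[-4,4]  new=[-4,4]  old=⊥  +wl: 2
  step 6. node 1  ⊔preds=[-4,4]  new=[-4,4]  stable
  step 7. node 0  ⊔preds=[-4,4]  new=[-4,2]  stable
  step 8. node 2  ⊔preds=[-4,4]  new=[-3,4]  stable

Least fixpoint reached:
  node 0: [-4,2]
  node 1: [-4,4]
  node 2: [-3,4]
  node 3: [-4,4]
  node 4: [-4,4]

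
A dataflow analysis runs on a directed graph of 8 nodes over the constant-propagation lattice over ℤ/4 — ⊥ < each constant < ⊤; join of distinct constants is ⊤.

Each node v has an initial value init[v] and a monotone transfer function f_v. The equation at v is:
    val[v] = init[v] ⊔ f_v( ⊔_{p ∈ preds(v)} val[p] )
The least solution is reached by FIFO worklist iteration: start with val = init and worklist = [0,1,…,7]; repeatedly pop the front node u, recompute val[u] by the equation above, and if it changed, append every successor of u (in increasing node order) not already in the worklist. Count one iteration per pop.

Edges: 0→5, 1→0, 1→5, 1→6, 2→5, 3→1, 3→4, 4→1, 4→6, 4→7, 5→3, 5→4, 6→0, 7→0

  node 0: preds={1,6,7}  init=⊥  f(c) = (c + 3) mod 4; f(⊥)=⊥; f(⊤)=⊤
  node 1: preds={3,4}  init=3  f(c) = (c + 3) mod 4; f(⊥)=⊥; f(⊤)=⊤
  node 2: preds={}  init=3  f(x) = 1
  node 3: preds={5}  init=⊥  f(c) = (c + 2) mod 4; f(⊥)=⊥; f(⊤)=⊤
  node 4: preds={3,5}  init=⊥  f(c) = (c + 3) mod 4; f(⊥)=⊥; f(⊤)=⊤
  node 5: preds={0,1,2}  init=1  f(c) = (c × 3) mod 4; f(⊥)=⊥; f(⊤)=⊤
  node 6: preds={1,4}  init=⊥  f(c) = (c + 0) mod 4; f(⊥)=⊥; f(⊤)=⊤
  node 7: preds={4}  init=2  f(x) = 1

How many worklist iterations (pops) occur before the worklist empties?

Trace (15 dequeues):
  [1] u=0 | in ⊤ | out ⊤ | prev ⊥ | push {}
  [2] u=1 | in ⊥ | out 3 | ==
  [3] u=2 | in ⊥ | out ⊤ | prev 3 | push {}
  [4] u=3 | in 1 | out 3 | prev ⊥ | push {1}
  [5] u=4 | in ⊤ | out ⊤ | prev ⊥ | push {}
  [6] u=5 | in ⊤ | out ⊤ | prev 1 | push {3,4}
  [7] u=6 | in ⊤ | out ⊤ | prev ⊥ | push {0}
  [8] u=7 | in ⊤ | out ⊤ | prev 2 | push {}
  [9] u=1 | in ⊤ | out ⊤ | prev 3 | push {5,6}
  [10] u=3 | in ⊤ | out ⊤ | prev 3 | push {1}
  [11] u=4 | in ⊤ | out ⊤ | ==
  [12] u=0 | in ⊤ | out ⊤ | ==
  [13] u=5 | in ⊤ | out ⊤ | ==
  [14] u=6 | in ⊤ | out ⊤ | ==
  [15] u=1 | in ⊤ | out ⊤ | ==

Converged values:
  [0] ⊤
  [1] ⊤
  [2] ⊤
  [3] ⊤
  [4] ⊤
  [5] ⊤
  [6] ⊤
  [7] ⊤

15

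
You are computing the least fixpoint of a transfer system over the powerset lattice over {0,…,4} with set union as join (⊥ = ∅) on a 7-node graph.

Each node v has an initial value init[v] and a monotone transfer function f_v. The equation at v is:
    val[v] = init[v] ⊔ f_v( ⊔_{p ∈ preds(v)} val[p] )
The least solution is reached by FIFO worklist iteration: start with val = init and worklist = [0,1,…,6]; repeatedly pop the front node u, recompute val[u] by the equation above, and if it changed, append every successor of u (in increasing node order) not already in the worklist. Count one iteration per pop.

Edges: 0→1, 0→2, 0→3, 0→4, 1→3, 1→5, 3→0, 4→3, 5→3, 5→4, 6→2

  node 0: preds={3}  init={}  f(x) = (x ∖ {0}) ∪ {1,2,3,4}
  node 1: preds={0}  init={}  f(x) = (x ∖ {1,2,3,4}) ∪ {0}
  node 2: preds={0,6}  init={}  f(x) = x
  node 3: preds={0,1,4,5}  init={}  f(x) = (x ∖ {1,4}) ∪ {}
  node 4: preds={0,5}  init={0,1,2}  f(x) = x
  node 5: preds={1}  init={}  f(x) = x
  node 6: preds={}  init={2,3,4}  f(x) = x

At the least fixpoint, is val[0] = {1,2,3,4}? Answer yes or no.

Iteration log — 10 steps:
  step 1. node 0  ⊔preds={}  new={1,2,3,4}  old={}  +wl: 
  step 2. node 1  ⊔preds={1,2,3,4}  new={0}  old={}  +wl: 
  step 3. node 2  ⊔preds={1,2,3,4}  new={1,2,3,4}  old={}  +wl: 
  step 4. node 3  ⊔preds={0,1,2,3,4}  new={0,2,3}  old={}  +wl: 0
  step 5. node 4  ⊔preds={1,2,3,4}  new={0,1,2,3,4}  old={0,1,2}  +wl: 3
  step 6. node 5  ⊔preds={0}  new={0}  old={}  +wl: 4
  step 7. node 6  ⊔preds={}  new={2,3,4}  stable
  step 8. node 0  ⊔preds={0,2,3}  new={1,2,3,4}  stable
  step 9. node 3  ⊔preds={0,1,2,3,4}  new={0,2,3}  stable
  step 10. node 4  ⊔preds={0,1,2,3,4}  new={0,1,2,3,4}  stable

Least fixpoint reached:
  node 0: {1,2,3,4}
  node 1: {0}
  node 2: {1,2,3,4}
  node 3: {0,2,3}
  node 4: {0,1,2,3,4}
  node 5: {0}
  node 6: {2,3,4}

yes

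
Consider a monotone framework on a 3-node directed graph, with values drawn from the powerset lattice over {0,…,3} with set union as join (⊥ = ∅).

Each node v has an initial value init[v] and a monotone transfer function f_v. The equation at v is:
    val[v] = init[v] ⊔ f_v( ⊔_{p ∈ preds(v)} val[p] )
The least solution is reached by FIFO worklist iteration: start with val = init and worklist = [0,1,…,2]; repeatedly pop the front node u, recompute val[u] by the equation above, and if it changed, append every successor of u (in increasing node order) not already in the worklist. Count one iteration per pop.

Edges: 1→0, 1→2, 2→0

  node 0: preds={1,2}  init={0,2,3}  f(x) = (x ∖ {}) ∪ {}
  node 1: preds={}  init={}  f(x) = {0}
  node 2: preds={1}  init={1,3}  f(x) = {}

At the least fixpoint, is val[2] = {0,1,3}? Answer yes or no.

Worklist (4 pops):
  #1 pop 0: in={1,3} → {0,1,2,3} (was {0,2,3}); enqueue []
  #2 pop 1: in={} → {0} (was {}); enqueue [0]
  #3 pop 2: in={0} → {1,3} (no change)
  #4 pop 0: in={0,1,3} → {0,1,2,3} (no change)

Fixpoint:
  val[0] = {0,1,2,3}
  val[1] = {0}
  val[2] = {1,3}

no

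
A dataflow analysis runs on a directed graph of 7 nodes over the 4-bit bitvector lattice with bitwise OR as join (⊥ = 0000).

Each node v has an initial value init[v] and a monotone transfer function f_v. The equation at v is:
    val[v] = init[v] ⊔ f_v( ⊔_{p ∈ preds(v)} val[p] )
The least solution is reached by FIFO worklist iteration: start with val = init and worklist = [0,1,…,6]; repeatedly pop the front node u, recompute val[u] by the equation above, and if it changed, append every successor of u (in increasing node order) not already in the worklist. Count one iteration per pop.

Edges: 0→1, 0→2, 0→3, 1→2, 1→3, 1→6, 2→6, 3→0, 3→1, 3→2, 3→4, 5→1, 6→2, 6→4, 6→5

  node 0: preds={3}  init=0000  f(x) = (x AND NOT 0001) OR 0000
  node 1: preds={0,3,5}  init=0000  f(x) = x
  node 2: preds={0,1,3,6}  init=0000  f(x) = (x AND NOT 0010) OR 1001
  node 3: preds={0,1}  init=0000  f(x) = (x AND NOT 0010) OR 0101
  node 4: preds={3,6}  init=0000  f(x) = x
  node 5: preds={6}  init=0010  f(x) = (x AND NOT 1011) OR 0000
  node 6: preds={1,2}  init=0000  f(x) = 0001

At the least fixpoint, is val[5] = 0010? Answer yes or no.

Iteration log — 14 steps:
  step 1. node 0  ⊔preds=0000  new=0000  stable
  step 2. node 1  ⊔preds=0010  new=0010  old=0000  +wl: 
  step 3. node 2  ⊔preds=0010  new=1001  old=0000  +wl: 
  step 4. node 3  ⊔preds=0010  new=0101  old=0000  +wl: 0,1,2
  step 5. node 4  ⊔preds=0101  new=0101  old=0000  +wl: 
  step 6. node 5  ⊔preds=0000  new=0010  stable
  step 7. node 6  ⊔preds=1011  new=0001  old=0000  +wl: 4,5
  step 8. node 0  ⊔preds=0101  new=0100  old=0000  +wl: 3
  step 9. node 1  ⊔preds=0111  new=0111  old=0010  +wl: 6
  step 10. node 2  ⊔preds=0111  new=1101  old=1001  +wl: 
  step 11. node 4  ⊔preds=0101  new=0101  stable
  step 12. node 5  ⊔preds=0001  new=0010  stable
  step 13. node 3  ⊔preds=0111  new=0101  stable
  step 14. node 6  ⊔preds=1111  new=0001  stable

Least fixpoint reached:
  node 0: 0100
  node 1: 0111
  node 2: 1101
  node 3: 0101
  node 4: 0101
  node 5: 0010
  node 6: 0001

yes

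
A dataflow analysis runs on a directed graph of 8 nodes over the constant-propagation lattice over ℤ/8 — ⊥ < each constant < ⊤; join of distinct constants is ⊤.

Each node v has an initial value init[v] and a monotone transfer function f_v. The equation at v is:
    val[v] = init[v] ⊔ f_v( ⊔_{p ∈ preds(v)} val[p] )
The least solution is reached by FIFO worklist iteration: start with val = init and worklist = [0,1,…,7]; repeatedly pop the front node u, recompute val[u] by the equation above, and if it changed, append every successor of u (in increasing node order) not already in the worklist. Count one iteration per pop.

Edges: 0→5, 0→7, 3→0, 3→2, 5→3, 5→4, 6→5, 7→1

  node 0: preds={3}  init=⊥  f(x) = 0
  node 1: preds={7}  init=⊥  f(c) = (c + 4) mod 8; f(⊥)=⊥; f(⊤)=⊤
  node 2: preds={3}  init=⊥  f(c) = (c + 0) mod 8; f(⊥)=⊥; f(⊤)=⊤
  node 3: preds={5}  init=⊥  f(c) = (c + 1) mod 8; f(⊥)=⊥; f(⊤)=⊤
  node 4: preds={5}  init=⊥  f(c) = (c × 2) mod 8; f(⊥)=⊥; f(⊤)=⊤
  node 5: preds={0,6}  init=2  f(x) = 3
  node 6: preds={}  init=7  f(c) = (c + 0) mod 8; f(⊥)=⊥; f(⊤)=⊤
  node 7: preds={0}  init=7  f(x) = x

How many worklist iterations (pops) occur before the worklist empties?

Worklist (15 pops):
  #1 pop 0: in=⊥ → 0 (was ⊥); enqueue []
  #2 pop 1: in=7 → 3 (was ⊥); enqueue []
  #3 pop 2: in=⊥ → ⊥ (no change)
  #4 pop 3: in=2 → 3 (was ⊥); enqueue [0,2]
  #5 pop 4: in=2 → 4 (was ⊥); enqueue []
  #6 pop 5: in=⊤ → ⊤ (was 2); enqueue [3,4]
  #7 pop 6: in=⊥ → 7 (no change)
  #8 pop 7: in=0 → ⊤ (was 7); enqueue [1]
  #9 pop 0: in=3 → 0 (no change)
  #10 pop 2: in=3 → 3 (was ⊥); enqueue []
  #11 pop 3: in=⊤ → ⊤ (was 3); enqueue [0,2]
  #12 pop 4: in=⊤ → ⊤ (was 4); enqueue []
  #13 pop 1: in=⊤ → ⊤ (was 3); enqueue []
  #14 pop 0: in=⊤ → 0 (no change)
  #15 pop 2: in=⊤ → ⊤ (was 3); enqueue []

Fixpoint:
  val[0] = 0
  val[1] = ⊤
  val[2] = ⊤
  val[3] = ⊤
  val[4] = ⊤
  val[5] = ⊤
  val[6] = 7
  val[7] = ⊤

15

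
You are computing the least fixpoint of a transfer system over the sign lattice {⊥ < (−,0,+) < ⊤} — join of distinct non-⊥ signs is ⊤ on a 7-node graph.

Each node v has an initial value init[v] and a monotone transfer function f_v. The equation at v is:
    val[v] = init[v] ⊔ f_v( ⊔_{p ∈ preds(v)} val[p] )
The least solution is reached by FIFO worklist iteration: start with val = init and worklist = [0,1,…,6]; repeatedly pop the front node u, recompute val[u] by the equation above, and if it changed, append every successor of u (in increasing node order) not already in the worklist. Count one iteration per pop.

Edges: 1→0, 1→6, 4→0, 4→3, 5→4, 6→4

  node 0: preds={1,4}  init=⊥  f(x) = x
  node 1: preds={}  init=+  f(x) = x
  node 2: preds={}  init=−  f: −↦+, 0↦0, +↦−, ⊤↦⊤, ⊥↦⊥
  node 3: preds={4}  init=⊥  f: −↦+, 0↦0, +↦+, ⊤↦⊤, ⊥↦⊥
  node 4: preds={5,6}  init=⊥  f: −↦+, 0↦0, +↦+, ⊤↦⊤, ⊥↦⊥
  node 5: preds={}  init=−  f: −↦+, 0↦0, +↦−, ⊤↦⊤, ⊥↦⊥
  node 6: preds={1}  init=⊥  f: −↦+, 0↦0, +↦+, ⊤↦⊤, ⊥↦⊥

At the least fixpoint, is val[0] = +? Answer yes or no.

Worklist (12 pops):
  #1 pop 0: in=+ → + (was ⊥); enqueue []
  #2 pop 1: in=⊥ → + (no change)
  #3 pop 2: in=⊥ → − (no change)
  #4 pop 3: in=⊥ → ⊥ (no change)
  #5 pop 4: in=− → + (was ⊥); enqueue [0,3]
  #6 pop 5: in=⊥ → − (no change)
  #7 pop 6: in=+ → + (was ⊥); enqueue [4]
  #8 pop 0: in=+ → + (no change)
  #9 pop 3: in=+ → + (was ⊥); enqueue []
  #10 pop 4: in=⊤ → ⊤ (was +); enqueue [0,3]
  #11 pop 0: in=⊤ → ⊤ (was +); enqueue []
  #12 pop 3: in=⊤ → ⊤ (was +); enqueue []

Fixpoint:
  val[0] = ⊤
  val[1] = +
  val[2] = −
  val[3] = ⊤
  val[4] = ⊤
  val[5] = −
  val[6] = +

no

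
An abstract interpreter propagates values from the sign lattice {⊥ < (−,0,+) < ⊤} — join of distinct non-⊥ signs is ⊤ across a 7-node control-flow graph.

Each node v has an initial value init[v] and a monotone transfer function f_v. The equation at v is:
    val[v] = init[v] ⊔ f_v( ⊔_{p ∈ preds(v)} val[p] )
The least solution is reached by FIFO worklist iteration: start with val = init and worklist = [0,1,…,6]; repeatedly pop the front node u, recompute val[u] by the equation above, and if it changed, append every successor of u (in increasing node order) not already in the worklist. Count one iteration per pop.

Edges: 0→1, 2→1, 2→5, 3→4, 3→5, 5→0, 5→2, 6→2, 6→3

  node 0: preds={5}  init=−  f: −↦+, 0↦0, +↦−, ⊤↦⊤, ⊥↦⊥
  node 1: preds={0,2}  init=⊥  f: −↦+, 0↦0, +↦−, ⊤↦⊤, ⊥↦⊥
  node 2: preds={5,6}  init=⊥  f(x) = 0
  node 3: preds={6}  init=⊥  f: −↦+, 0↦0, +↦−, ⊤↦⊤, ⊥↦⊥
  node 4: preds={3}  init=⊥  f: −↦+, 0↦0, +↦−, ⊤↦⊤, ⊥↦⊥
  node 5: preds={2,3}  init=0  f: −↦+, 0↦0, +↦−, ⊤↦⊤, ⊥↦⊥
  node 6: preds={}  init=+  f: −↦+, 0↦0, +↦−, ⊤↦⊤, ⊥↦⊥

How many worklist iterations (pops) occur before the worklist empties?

10

Trace (10 dequeues):
  [1] u=0 | in 0 | out ⊤ | prev − | push {}
  [2] u=1 | in ⊤ | out ⊤ | prev ⊥ | push {}
  [3] u=2 | in ⊤ | out 0 | prev ⊥ | push {1}
  [4] u=3 | in + | out − | prev ⊥ | push {}
  [5] u=4 | in − | out + | prev ⊥ | push {}
  [6] u=5 | in ⊤ | out ⊤ | prev 0 | push {0,2}
  [7] u=6 | in ⊥ | out + | ==
  [8] u=1 | in ⊤ | out ⊤ | ==
  [9] u=0 | in ⊤ | out ⊤ | ==
  [10] u=2 | in ⊤ | out 0 | ==

Converged values:
  [0] ⊤
  [1] ⊤
  [2] 0
  [3] −
  [4] +
  [5] ⊤
  [6] +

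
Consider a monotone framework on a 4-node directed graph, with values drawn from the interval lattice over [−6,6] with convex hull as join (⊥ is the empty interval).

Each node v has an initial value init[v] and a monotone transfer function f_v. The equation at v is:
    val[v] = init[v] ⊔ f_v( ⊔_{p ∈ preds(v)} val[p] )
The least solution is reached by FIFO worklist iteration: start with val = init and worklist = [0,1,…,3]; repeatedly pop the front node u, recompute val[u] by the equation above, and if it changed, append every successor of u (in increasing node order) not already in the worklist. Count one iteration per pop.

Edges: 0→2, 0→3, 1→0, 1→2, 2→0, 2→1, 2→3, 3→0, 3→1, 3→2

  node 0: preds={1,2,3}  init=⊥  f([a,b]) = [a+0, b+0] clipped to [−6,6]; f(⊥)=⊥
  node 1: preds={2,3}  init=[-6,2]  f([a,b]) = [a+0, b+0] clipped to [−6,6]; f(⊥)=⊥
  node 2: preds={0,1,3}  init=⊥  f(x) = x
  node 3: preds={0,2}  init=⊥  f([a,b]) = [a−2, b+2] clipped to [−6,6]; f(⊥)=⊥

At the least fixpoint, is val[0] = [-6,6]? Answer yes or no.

yes

Iteration log — 14 steps:
  step 1. node 0  ⊔preds=[-6,2]  new=[-6,2]  old=⊥  +wl: 
  step 2. node 1  ⊔preds=⊥  new=[-6,2]  stable
  step 3. node 2  ⊔preds=[-6,2]  new=[-6,2]  old=⊥  +wl: 0,1
  step 4. node 3  ⊔preds=[-6,2]  new=[-6,4]  old=⊥  +wl: 2
  step 5. node 0  ⊔preds=[-6,4]  new=[-6,4]  old=[-6,2]  +wl: 3
  step 6. node 1  ⊔preds=[-6,4]  new=[-6,4]  old=[-6,2]  +wl: 0
  step 7. node 2  ⊔preds=[-6,4]  new=[-6,4]  old=[-6,2]  +wl: 1
  step 8. node 3  ⊔preds=[-6,4]  new=[-6,6]  old=[-6,4]  +wl: 2
  step 9. node 0  ⊔preds=[-6,6]  new=[-6,6]  old=[-6,4]  +wl: 3
  step 10. node 1  ⊔preds=[-6,6]  new=[-6,6]  old=[-6,4]  +wl: 0
  step 11. node 2  ⊔preds=[-6,6]  new=[-6,6]  old=[-6,4]  +wl: 1
  step 12. node 3  ⊔preds=[-6,6]  new=[-6,6]  stable
  step 13. node 0  ⊔preds=[-6,6]  new=[-6,6]  stable
  step 14. node 1  ⊔preds=[-6,6]  new=[-6,6]  stable

Least fixpoint reached:
  node 0: [-6,6]
  node 1: [-6,6]
  node 2: [-6,6]
  node 3: [-6,6]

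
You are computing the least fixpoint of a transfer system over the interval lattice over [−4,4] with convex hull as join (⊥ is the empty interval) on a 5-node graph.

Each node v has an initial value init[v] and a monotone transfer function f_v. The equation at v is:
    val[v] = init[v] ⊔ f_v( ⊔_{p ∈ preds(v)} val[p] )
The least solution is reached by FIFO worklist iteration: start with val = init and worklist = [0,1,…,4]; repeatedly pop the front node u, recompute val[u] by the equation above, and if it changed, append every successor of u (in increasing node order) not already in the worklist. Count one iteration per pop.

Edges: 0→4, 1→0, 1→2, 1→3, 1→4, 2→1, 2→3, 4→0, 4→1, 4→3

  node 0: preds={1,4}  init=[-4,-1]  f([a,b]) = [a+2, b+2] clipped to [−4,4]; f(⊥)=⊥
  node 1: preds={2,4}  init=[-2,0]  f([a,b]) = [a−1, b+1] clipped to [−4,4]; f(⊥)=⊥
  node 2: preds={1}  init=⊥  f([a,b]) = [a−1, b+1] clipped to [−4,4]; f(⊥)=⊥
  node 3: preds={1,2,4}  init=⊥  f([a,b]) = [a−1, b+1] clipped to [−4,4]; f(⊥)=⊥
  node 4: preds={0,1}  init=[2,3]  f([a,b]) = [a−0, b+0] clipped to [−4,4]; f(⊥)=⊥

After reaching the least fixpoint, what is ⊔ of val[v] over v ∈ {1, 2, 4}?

[-4,4]

Trace (13 dequeues):
  [1] u=0 | in [-2,3] | out [-4,4] | prev [-4,-1] | push {}
  [2] u=1 | in [2,3] | out [-2,4] | prev [-2,0] | push {0}
  [3] u=2 | in [-2,4] | out [-3,4] | prev ⊥ | push {1}
  [4] u=3 | in [-3,4] | out [-4,4] | prev ⊥ | push {}
  [5] u=4 | in [-4,4] | out [-4,4] | prev [2,3] | push {3}
  [6] u=0 | in [-4,4] | out [-4,4] | ==
  [7] u=1 | in [-4,4] | out [-4,4] | prev [-2,4] | push {0,2,4}
  [8] u=3 | in [-4,4] | out [-4,4] | ==
  [9] u=0 | in [-4,4] | out [-4,4] | ==
  [10] u=2 | in [-4,4] | out [-4,4] | prev [-3,4] | push {1,3}
  [11] u=4 | in [-4,4] | out [-4,4] | ==
  [12] u=1 | in [-4,4] | out [-4,4] | ==
  [13] u=3 | in [-4,4] | out [-4,4] | ==

Converged values:
  [0] [-4,4]
  [1] [-4,4]
  [2] [-4,4]
  [3] [-4,4]
  [4] [-4,4]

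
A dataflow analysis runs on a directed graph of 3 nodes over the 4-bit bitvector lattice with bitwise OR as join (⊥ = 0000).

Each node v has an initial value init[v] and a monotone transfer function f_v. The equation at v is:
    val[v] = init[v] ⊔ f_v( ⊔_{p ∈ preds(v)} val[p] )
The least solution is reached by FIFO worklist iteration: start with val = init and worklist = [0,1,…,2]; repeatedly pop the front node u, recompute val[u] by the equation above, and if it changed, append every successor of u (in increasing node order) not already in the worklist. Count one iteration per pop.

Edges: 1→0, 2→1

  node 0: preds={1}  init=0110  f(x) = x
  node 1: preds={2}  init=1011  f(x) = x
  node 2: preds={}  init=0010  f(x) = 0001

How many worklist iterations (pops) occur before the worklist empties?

4

Worklist (4 pops):
  #1 pop 0: in=1011 → 1111 (was 0110); enqueue []
  #2 pop 1: in=0010 → 1011 (no change)
  #3 pop 2: in=0000 → 0011 (was 0010); enqueue [1]
  #4 pop 1: in=0011 → 1011 (no change)

Fixpoint:
  val[0] = 1111
  val[1] = 1011
  val[2] = 0011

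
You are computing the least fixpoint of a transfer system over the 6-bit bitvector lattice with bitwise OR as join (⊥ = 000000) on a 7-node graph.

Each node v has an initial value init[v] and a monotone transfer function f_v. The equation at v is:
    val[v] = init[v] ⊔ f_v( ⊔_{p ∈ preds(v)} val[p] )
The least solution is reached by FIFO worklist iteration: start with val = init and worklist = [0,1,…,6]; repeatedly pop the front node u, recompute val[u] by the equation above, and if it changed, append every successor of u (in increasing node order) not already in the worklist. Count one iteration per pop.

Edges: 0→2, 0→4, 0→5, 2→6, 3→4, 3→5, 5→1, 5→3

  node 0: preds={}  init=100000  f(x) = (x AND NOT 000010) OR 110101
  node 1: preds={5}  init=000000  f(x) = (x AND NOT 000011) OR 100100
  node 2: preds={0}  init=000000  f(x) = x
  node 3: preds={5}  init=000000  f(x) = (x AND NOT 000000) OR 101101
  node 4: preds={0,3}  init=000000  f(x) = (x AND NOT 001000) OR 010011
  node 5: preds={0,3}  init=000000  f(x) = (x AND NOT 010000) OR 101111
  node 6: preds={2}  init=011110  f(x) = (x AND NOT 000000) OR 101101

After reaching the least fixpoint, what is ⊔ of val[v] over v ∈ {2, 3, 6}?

111111

Iteration log — 11 steps:
  step 1. node 0  ⊔preds=000000  new=110101  old=100000  +wl: 
  step 2. node 1  ⊔preds=000000  new=100100  old=000000  +wl: 
  step 3. node 2  ⊔preds=110101  new=110101  old=000000  +wl: 
  step 4. node 3  ⊔preds=000000  new=101101  old=000000  +wl: 
  step 5. node 4  ⊔preds=111101  new=110111  old=000000  +wl: 
  step 6. node 5  ⊔preds=111101  new=101111  old=000000  +wl: 1,3
  step 7. node 6  ⊔preds=110101  new=111111  old=011110  +wl: 
  step 8. node 1  ⊔preds=101111  new=101100  old=100100  +wl: 
  step 9. node 3  ⊔preds=101111  new=101111  old=101101  +wl: 4,5
  step 10. node 4  ⊔preds=111111  new=110111  stable
  step 11. node 5  ⊔preds=111111  new=101111  stable

Least fixpoint reached:
  node 0: 110101
  node 1: 101100
  node 2: 110101
  node 3: 101111
  node 4: 110111
  node 5: 101111
  node 6: 111111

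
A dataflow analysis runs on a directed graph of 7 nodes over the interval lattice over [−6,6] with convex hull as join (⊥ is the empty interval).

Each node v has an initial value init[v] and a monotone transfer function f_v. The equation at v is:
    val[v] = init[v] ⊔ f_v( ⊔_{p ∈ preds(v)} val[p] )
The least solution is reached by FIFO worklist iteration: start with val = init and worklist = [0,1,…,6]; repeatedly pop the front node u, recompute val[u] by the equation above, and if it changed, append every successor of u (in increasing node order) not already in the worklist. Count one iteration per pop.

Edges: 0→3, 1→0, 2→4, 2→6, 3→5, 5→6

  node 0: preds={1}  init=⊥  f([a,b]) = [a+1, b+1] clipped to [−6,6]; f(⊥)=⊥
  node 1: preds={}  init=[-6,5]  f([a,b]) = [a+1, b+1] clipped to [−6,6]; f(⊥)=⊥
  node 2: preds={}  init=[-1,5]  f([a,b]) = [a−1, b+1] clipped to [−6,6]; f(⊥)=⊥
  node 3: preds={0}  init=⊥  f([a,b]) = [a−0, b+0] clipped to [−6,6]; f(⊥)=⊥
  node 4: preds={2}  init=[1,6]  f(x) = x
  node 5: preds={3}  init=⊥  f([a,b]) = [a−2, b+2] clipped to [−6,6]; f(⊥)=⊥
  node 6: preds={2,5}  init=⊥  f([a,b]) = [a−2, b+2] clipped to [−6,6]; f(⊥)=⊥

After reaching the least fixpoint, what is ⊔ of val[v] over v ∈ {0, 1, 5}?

Trace (7 dequeues):
  [1] u=0 | in [-6,5] | out [-5,6] | prev ⊥ | push {}
  [2] u=1 | in ⊥ | out [-6,5] | ==
  [3] u=2 | in ⊥ | out [-1,5] | ==
  [4] u=3 | in [-5,6] | out [-5,6] | prev ⊥ | push {}
  [5] u=4 | in [-1,5] | out [-1,6] | prev [1,6] | push {}
  [6] u=5 | in [-5,6] | out [-6,6] | prev ⊥ | push {}
  [7] u=6 | in [-6,6] | out [-6,6] | prev ⊥ | push {}

Converged values:
  [0] [-5,6]
  [1] [-6,5]
  [2] [-1,5]
  [3] [-5,6]
  [4] [-1,6]
  [5] [-6,6]
  [6] [-6,6]

[-6,6]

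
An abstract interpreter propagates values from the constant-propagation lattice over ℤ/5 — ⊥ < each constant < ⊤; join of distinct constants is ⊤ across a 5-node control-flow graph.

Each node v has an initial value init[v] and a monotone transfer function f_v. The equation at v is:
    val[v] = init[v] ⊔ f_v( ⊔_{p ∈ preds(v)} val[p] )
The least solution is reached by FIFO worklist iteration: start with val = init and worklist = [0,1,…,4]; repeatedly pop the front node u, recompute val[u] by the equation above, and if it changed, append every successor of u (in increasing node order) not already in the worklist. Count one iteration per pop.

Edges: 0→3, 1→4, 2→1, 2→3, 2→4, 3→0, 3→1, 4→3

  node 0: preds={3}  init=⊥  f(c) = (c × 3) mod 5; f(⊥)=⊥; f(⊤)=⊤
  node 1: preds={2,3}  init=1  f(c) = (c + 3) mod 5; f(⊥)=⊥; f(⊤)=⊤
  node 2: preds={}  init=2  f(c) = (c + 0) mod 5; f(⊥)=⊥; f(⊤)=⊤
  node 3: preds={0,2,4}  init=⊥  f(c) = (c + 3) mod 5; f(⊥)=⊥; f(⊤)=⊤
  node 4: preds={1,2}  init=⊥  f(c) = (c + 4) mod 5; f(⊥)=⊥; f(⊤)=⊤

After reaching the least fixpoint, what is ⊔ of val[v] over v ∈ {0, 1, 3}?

⊤

Iteration log — 11 steps:
  step 1. node 0  ⊔preds=⊥  new=⊥  stable
  step 2. node 1  ⊔preds=2  new=⊤  old=1  +wl: 
  step 3. node 2  ⊔preds=⊥  new=2  stable
  step 4. node 3  ⊔preds=2  new=0  old=⊥  +wl: 0,1
  step 5. node 4  ⊔preds=⊤  new=⊤  old=⊥  +wl: 3
  step 6. node 0  ⊔preds=0  new=0  old=⊥  +wl: 
  step 7. node 1  ⊔preds=⊤  new=⊤  stable
  step 8. node 3  ⊔preds=⊤  new=⊤  old=0  +wl: 0,1
  step 9. node 0  ⊔preds=⊤  new=⊤  old=0  +wl: 3
  step 10. node 1  ⊔preds=⊤  new=⊤  stable
  step 11. node 3  ⊔preds=⊤  new=⊤  stable

Least fixpoint reached:
  node 0: ⊤
  node 1: ⊤
  node 2: 2
  node 3: ⊤
  node 4: ⊤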